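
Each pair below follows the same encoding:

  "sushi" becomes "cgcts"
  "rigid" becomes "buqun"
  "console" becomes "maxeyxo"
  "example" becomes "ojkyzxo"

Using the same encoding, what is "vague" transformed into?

fmqgo

Shifts by position in sushi: pos 0: s→c (+10), pos 1: u→g (+12), pos 2: s→c (+10), pos 3: h→t (+12) — repeating every 2. It's a Vigenère-style cipher with numeric key [10,12]: position i shifts by key[i mod 2].
Applying it to vague: v+10=f, a+12=m, g+10=q, u+12=g, e+10=o.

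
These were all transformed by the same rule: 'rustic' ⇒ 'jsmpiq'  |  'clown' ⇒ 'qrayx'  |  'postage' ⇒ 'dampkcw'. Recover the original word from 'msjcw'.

r(17)→j(9) and u(20)→s(18) fit y≡3x+10 (mod 26); the inverse of 3 mod 26 is 9. This is an affine cipher: with a=0,…,z=25, each position x becomes (3x+10) mod 26.
Reversing it on msjcw: m(12)→9·(12−10)≡18=s; s(18)→9·(18−10)≡20=u; j(9)→9·(9−10)≡17=r; c(2)→9·(2−10)≡6=g; w(22)→9·(22−10)≡4=e (all mod 26).

surge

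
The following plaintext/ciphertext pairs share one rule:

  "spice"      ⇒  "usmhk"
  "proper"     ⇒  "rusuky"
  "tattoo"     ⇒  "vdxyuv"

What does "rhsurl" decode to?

In spice: s→u is +2, p→s is +3, i→m is +4, c→h is +5 — the shift increases by 1 each position. The shift increases by 1 at each position, starting from +2: 2, 3, 4, ….
Reversing it on rhsurl: r−2=p, h−3=e, s−4=o, u−5=p, r−6=l, l−7=e.

people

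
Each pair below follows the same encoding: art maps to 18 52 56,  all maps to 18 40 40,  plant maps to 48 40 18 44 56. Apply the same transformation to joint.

The formula is n = 2×(alphabet index, a=1) + 16.
For joint: j=10→36, o=15→46, i=9→34, n=14→44, t=20→56.

36 46 34 44 56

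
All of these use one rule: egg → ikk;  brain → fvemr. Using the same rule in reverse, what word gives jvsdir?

Compare letters: e→i is +4, g→k is +4, g→k is +4 — a constant shift. This is a Caesar cipher with shift 4.
Undoing it on jvsdir: j−4=f, v−4=r, s−4=o, d−4=z, i−4=e, r−4=n.

frozen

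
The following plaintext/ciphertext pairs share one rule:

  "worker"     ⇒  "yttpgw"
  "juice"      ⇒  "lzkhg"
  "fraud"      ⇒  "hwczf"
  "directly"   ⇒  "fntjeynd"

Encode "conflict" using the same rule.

Shifts by position in worker: pos 0: w→y (+2), pos 1: o→t (+5), pos 2: r→t (+2), pos 3: k→p (+5) — repeating every 2. A repeating key of period 2 is used — shifts +2, +5 over and over.
Applying it to conflict: c+2=e, o+5=t, n+2=p, f+5=k, l+2=n, i+5=n, c+2=e, t+5=y.

etpknney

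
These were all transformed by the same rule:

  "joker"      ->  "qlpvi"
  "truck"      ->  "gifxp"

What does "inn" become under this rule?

Each pair mirrors across the alphabet (j↔q, o↔l, k↔p): positions sum to 25. Letters are reflected about the middle of the alphabet (position → 25−position): Atbash.
On inn: i↔r, n↔m, n↔m.

rmm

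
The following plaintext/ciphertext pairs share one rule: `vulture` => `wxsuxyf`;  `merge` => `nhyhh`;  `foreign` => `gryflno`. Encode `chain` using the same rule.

dkhjq

Shifts by position in vulture: pos 0: v→w (+1), pos 1: u→x (+3), pos 2: l→s (+7), pos 3: t→u (+1), pos 4: u→x (+3), pos 5: r→y (+7) — repeating every 3. The shifts repeat in a cycle of length 3: positions 0,1,… shift by +1, +3, +7, then the pattern repeats.
Applying it to chain: c+1=d, h+3=k, a+7=h, i+1=j, n+3=q.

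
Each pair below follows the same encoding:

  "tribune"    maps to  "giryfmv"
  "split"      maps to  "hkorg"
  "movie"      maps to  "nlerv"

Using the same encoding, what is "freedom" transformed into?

uivvwln

Letters are reflected about the middle of the alphabet (position → 25−position): Atbash.
On freedom: f↔u, r↔i, e↔v, e↔v, d↔w, o↔l, m↔n.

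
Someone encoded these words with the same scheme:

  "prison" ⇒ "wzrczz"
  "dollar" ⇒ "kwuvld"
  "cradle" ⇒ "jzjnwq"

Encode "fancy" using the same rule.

miwmj

In prison: p→w is +7, r→z is +8, i→r is +9, s→c is +10 — the shift increases by 1 each position. Each letter shifts forward by (position + 7), i.e. 7, 8, 9, … — the shift grows by one for each successive letter.
For fancy: f+7=m, a+8=i, n+9=w, c+10=m, y+11=j.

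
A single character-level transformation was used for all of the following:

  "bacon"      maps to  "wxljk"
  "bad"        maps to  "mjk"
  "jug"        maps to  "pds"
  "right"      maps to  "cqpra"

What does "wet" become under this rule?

The output letters match the input read backwards, each shifted +9: bacon reversed is nocab. Two steps: reverse the string, then apply a Caesar shift of +9.
Applying it to wet: reverse → tew; then shift: t+9=c, e+9=n, w+9=f.

cnf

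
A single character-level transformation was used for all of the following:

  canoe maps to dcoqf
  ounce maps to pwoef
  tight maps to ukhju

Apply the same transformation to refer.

Shifts by position in canoe: pos 0: c→d (+1), pos 1: a→c (+2), pos 2: n→o (+1), pos 3: o→q (+2) — repeating every 2. It's a Vigenère-style cipher with numeric key [1,2]: position i shifts by key[i mod 2].
For refer: r+1=s, e+2=g, f+1=g, e+2=g, r+1=s.

sgggs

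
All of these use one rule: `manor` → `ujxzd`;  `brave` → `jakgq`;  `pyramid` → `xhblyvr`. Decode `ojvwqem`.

In manor: m→u is +8, a→j is +9, n→x is +10, o→z is +11 — the shift increases by 1 each position. The shift increases by 1 at each position, starting from +8: 8, 9, 10, ….
Reversing it on ojvwqem: o−8=g, j−9=a, v−10=l, w−11=l, q−12=e, e−13=r, m−14=y.

gallery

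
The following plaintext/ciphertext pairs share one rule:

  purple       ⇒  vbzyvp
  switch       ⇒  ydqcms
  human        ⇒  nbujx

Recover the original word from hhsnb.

baker

In purple: p→v is +6, u→b is +7, r→z is +8, p→y is +9 — the shift increases by 1 each position. Letter i (0-indexed) is shifted by i+6, so successive shifts are 6, 7, 8, ….
Reversing it on hhsnb: h−6=b, h−7=a, s−8=k, n−9=e, b−10=r.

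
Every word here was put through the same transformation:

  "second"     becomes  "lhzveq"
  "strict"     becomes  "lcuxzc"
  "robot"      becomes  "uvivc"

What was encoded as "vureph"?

s(18)→l(11) and e(4)→h(7) fit y≡17x+17 (mod 26); the inverse of 17 mod 26 is 23. Each letter's alphabet position (a=0..z=25) is mapped through 17·x+17 mod 26 — an affine cipher.
Decoding vureph: v(21)→23·(21−17)≡14=o; u(20)→23·(20−17)≡17=r; r(17)→23·(17−17)≡0=a; e(4)→23·(4−17)≡13=n; p(15)→23·(15−17)≡6=g; h(7)→23·(7−17)≡4=e (all mod 26).

orange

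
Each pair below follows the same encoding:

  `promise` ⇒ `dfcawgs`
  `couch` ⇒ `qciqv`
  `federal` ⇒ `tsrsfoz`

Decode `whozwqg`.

Compare letters: p→d is +14, r→f is +14, o→c is +14 — a constant shift. Every letter moves 14 places later in the alphabet, wrapping around z→a.
Decoding whozwqg: w−14=i, h−14=t, o−14=a, z−14=l, w−14=i, q−14=c, g−14=s.

italics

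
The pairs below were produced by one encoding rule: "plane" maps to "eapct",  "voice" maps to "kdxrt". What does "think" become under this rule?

Compare letters: p→e is +15, l→a is +15, a→p is +15 — a constant shift. This is a Caesar cipher with shift 15.
For think: t+15=i, h+15=w, i+15=x, n+15=c, k+15=z.

iwxcz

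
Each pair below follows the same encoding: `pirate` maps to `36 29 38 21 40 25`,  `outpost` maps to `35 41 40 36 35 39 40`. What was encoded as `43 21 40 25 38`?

The number is (letter's place in the alphabet, a=1) + 20.
Decoding 43 21 40 25 38: 43→(43−20)÷1=23=w, 21→(21−20)÷1=1=a, 40→(40−20)÷1=20=t, 25→(25−20)÷1=5=e, 38→(38−20)÷1=18=r.

water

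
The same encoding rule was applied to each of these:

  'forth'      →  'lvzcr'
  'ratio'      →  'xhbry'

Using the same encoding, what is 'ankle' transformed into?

gusuo

The shift increases by 1 at each position, starting from +6: 6, 7, 8, ….
On ankle: a+6=g, n+7=u, k+8=s, l+9=u, e+10=o.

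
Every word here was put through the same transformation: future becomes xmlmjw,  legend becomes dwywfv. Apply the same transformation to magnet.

Compare letters: f→x is +18, u→m is +18, t→l is +18 — a constant shift. Every letter moves 18 places later in the alphabet, wrapping around z→a.
Applying it to magnet: m+18=e, a+18=s, g+18=y, n+18=f, e+18=w, t+18=l.

esyfwl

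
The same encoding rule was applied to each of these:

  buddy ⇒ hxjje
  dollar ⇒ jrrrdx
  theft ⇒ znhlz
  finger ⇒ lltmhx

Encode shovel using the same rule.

ynrbhr

Two shifts are in play — +3 for a/e/i/o/u, +6 for every other letter.
On shovel: s(cons)+6=y, h(cons)+6=n, o(vowel)+3=r, v(cons)+6=b, e(vowel)+3=h, l(cons)+6=r.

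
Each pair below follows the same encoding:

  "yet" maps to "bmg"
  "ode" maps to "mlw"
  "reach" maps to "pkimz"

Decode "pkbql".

ditch

The output letters match the input read backwards, each shifted +8: yet reversed is tey. Read the word backwards and shift each letter +8.
Decoding pkbql: shift back: p−8=h, k−8=c, b−8=t, q−8=i, l−8=d → hctid; then reverse → ditch.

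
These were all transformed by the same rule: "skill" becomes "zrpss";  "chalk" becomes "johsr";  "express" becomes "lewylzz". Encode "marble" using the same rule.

thyisl

Compare letters: s→z is +7, k→r is +7, i→p is +7 — a constant shift. Each letter is shifted forward by 7 in the alphabet (a Caesar shift of +7).
Applying it to marble: m+7=t, a+7=h, r+7=y, b+7=i, l+7=s, e+7=l.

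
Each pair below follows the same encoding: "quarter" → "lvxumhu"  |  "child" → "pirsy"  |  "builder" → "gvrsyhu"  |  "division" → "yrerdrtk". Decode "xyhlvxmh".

adequate

q(16)→l(11) and u(20)→v(21) fit y≡9x+23 (mod 26); the inverse of 9 mod 26 is 3. Treating letters as 0–25, the rule is x ↦ 9x + 23 (mod 26).
Reversing it on xyhlvxmh: x(23)→3·(23−23)≡0=a; y(24)→3·(24−23)≡3=d; h(7)→3·(7−23)≡4=e; l(11)→3·(11−23)≡16=q; v(21)→3·(21−23)≡20=u; x(23)→3·(23−23)≡0=a; m(12)→3·(12−23)≡19=t; h(7)→3·(7−23)≡4=e (all mod 26).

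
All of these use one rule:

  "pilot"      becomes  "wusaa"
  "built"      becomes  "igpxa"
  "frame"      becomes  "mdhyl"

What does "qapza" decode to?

joint

The shifts repeat in a cycle of length 2: positions 0,1,… shift by +7, +12, then the pattern repeats.
Undoing it on qapza: q−7=j, a−12=o, p−7=i, z−12=n, a−7=t.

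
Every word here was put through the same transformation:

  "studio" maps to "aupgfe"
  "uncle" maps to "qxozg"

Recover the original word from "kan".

Read the word backwards and shift each letter +12.
Decoding kan: shift back: k−12=y, a−12=o, n−12=b → yob; then reverse → boy.

boy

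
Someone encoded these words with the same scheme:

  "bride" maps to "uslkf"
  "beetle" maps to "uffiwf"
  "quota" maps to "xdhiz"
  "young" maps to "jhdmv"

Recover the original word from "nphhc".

b(1)→u(20) and r(17)→s(18) fit y≡21x+25 (mod 26); the inverse of 21 mod 26 is 5. Treating letters as 0–25, the rule is x ↦ 21x + 25 (mod 26).
Undoing it on nphhc: n(13)→5·(13−25)≡18=s; p(15)→5·(15−25)≡2=c; h(7)→5·(7−25)≡14=o; h(7)→5·(7−25)≡14=o; c(2)→5·(2−25)≡15=p (all mod 26).

scoop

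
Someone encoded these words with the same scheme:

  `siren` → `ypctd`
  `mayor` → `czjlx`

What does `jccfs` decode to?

hurry

The output letters match the input read backwards, each shifted +11: siren reversed is neris. Two steps: reverse the string, then apply a Caesar shift of +11.
Reversing it on jccfs: shift back: j−11=y, c−11=r, c−11=r, f−11=u, s−11=h → yrruh; then reverse → hurry.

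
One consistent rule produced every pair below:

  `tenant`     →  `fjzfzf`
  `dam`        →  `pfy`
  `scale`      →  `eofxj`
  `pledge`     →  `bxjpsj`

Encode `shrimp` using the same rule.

etdnyb

Vowels shift forward by 5 and consonants shift forward by 12.
On shrimp: s(cons)+12=e, h(cons)+12=t, r(cons)+12=d, i(vowel)+5=n, m(cons)+12=y, p(cons)+12=b.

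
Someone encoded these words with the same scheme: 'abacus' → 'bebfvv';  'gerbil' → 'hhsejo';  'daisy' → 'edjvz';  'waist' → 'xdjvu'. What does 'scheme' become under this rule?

tfihnh

Shifts by position in abacus: pos 0: a→b (+1), pos 1: b→e (+3), pos 2: a→b (+1), pos 3: c→f (+3) — repeating every 2. The shifts repeat in a cycle of length 2: positions 0,1,… shift by +1, +3, then the pattern repeats.
For scheme: s+1=t, c+3=f, h+1=i, e+3=h, m+1=n, e+3=h.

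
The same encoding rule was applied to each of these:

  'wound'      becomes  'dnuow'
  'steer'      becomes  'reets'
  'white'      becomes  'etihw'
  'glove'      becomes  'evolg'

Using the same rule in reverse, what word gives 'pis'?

The word is simply reversed.
Reversing it on pis: then reverse → sip.

sip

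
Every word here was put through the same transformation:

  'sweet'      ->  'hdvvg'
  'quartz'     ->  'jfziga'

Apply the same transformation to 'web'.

Each pair mirrors across the alphabet (s↔h, w↔d, e↔v): positions sum to 25. Letters are reflected about the middle of the alphabet (position → 25−position): Atbash.
For web: w↔d, e↔v, b↔y.

dvy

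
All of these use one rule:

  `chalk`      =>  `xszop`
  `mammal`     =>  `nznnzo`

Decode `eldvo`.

vowel

Each pair mirrors across the alphabet (c↔x, h↔s, a↔z): positions sum to 25. Each letter is replaced by its mirror in the alphabet: a↔z, b↔y, c↔x, and so on (the Atbash cipher).
Decoding eldvo: e↔v, l↔o, d↔w, v↔e, o↔l.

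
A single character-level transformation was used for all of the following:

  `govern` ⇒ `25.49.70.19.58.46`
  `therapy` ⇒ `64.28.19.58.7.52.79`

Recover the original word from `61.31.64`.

sit

The formula is n = 3×(alphabet index, a=1) + 4.
Undoing it on 61.31.64: 61→(61−4)÷3=19=s, 31→(31−4)÷3=9=i, 64→(64−4)÷3=20=t.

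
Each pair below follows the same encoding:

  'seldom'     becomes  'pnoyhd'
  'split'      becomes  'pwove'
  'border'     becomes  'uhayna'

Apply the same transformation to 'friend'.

s(18)→p(15) and e(4)→n(13) fit y≡15x+5 (mod 26); the inverse of 15 mod 26 is 7. Treating letters as 0–25, the rule is x ↦ 15x + 5 (mod 26).
On friend: f(5)→15·5+5≡2=c; r(17)→15·17+5≡0=a; i(8)→15·8+5≡21=v; e(4)→15·4+5≡13=n; n(13)→15·13+5≡18=s; d(3)→15·3+5≡24=y (all mod 26).

cavnsy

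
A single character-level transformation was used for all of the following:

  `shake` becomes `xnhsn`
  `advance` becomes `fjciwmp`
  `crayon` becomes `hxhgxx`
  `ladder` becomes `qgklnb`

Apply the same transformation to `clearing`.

hrliasys

In shake: s→x is +5, h→n is +6, a→h is +7, k→s is +8 — the shift increases by 1 each position. The shift increases by 1 at each position, starting from +5: 5, 6, 7, ….
Applying it to clearing: c+5=h, l+6=r, e+7=l, a+8=i, r+9=a, i+10=s, n+11=y, g+12=s.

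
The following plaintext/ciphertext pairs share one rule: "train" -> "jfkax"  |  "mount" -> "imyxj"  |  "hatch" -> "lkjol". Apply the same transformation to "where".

t(19)→j(9) and r(17)→f(5) fit y≡15x+10 (mod 26); the inverse of 15 mod 26 is 7. This is an affine cipher: with a=0,…,z=25, each position x becomes (15x+10) mod 26.
Applying it to where: w(22)→15·22+10≡2=c; h(7)→15·7+10≡11=l; e(4)→15·4+10≡18=s; r(17)→15·17+10≡5=f; e(4)→15·4+10≡18=s (all mod 26).

clsfs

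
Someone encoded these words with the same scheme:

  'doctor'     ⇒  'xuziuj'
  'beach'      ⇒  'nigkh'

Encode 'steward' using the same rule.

jxgckzy

The output letters match the input read backwards, each shifted +6: doctor reversed is rotcod. The word is reversed, then every letter is shifted forward by 6.
For steward: reverse → drawets; then shift: d+6=j, r+6=x, a+6=g, w+6=c, e+6=k, t+6=z, s+6=y.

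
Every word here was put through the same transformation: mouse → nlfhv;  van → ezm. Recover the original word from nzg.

Each pair mirrors across the alphabet (m↔n, o↔l, u↔f): positions sum to 25. Each letter is replaced by its mirror in the alphabet: a↔z, b↔y, c↔x, and so on (the Atbash cipher).
Undoing it on nzg: n↔m, z↔a, g↔t.

mat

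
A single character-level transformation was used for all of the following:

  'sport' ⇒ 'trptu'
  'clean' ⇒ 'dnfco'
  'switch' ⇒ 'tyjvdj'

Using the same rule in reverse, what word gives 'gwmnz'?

Shifts by position in sport: pos 0: s→t (+1), pos 1: p→r (+2), pos 2: o→p (+1), pos 3: r→t (+2) — repeating every 2. A repeating key of period 2 is used — shifts +1, +2 over and over.
Undoing it on gwmnz: g−1=f, w−2=u, m−1=l, n−2=l, z−1=y.

fully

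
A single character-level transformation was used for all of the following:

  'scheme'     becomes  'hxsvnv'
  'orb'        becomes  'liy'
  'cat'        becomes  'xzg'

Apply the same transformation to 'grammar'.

tiznnzi

Each pair mirrors across the alphabet (s↔h, c↔x, h↔s): positions sum to 25. This is the alphabet-reversal cipher (Atbash): a becomes z, b becomes y, etc.
On grammar: g↔t, r↔i, a↔z, m↔n, m↔n, a↔z, r↔i.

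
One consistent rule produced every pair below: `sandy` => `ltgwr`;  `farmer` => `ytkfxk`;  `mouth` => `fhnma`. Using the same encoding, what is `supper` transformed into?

lniixk

Each letter is shifted forward by 19 in the alphabet (a Caesar shift of +19).
Applying it to supper: s+19=l, u+19=n, p+19=i, p+19=i, e+19=x, r+19=k.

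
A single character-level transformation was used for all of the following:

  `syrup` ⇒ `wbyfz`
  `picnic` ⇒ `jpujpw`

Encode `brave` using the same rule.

The output letters match the input read backwards, each shifted +7: syrup reversed is purys. Read the word backwards and shift each letter +7.
On brave: reverse → evarb; then shift: e+7=l, v+7=c, a+7=h, r+7=y, b+7=i.

lchyi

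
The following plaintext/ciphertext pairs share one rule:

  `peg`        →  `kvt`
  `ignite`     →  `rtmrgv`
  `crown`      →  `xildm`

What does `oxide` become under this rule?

lcrwv

Each pair mirrors across the alphabet (p↔k, e↔v, g↔t): positions sum to 25. Letters are reflected about the middle of the alphabet (position → 25−position): Atbash.
On oxide: o↔l, x↔c, i↔r, d↔w, e↔v.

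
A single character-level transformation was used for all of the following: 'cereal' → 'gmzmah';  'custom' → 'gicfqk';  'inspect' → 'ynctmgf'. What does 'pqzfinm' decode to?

c(2)→g(6) and e(4)→m(12) fit y≡3x+0 (mod 26); the inverse of 3 mod 26 is 9. This is an affine cipher: with a=0,…,z=25, each position x becomes (3x+0) mod 26.
Undoing it on pqzfinm: p(15)→9·(15−0)≡5=f; q(16)→9·(16−0)≡14=o; z(25)→9·(25−0)≡17=r; f(5)→9·(5−0)≡19=t; i(8)→9·(8−0)≡20=u; n(13)→9·(13−0)≡13=n; m(12)→9·(12−0)≡4=e (all mod 26).

fortune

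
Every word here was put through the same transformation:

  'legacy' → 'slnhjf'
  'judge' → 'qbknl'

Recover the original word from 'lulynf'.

energy

This is a Caesar cipher with shift 7.
Decoding lulynf: l−7=e, u−7=n, l−7=e, y−7=r, n−7=g, f−7=y.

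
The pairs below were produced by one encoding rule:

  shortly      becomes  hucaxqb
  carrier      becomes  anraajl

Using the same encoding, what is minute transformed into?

The output letters match the input read backwards, each shifted +9: shortly reversed is yltrohs. The word is reversed, then every letter is shifted forward by 9.
Applying it to minute: reverse → etunim; then shift: e+9=n, t+9=c, u+9=d, n+9=w, i+9=r, m+9=v.

ncdwrv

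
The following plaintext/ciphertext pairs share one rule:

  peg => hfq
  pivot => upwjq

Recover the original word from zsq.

Two steps: reverse the string, then apply a Caesar shift of +1.
Reversing it on zsq: shift back: z−1=y, s−1=r, q−1=p → yrp; then reverse → pry.

pry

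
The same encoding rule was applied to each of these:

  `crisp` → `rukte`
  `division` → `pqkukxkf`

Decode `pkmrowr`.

The output letters match the input read backwards, each shifted +2: crisp reversed is psirc. The word is reversed, then every letter is shifted forward by 2.
Reversing it on pkmrowr: shift back: p−2=n, k−2=i, m−2=k, r−2=p, o−2=m, w−2=u, r−2=p → nikpmup; then reverse → pumpkin.

pumpkin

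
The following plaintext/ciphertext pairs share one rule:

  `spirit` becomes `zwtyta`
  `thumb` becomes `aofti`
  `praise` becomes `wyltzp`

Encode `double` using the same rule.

kzfisp

The shift depends on letter class: consonant s→z is +7, but vowel i→t is +11. The rule splits by letter class: vowels +11, consonants +7.
Applying it to double: d(cons)+7=k, o(vowel)+11=z, u(vowel)+11=f, b(cons)+7=i, l(cons)+7=s, e(vowel)+11=p.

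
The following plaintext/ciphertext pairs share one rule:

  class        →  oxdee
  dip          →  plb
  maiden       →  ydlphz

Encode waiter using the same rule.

The shift depends on letter class: consonant c→o is +12, but vowel a→d is +3. Two shifts are in play — +3 for a/e/i/o/u, +12 for every other letter.
On waiter: w(cons)+12=i, a(vowel)+3=d, i(vowel)+3=l, t(cons)+12=f, e(vowel)+3=h, r(cons)+12=d.

idlfhd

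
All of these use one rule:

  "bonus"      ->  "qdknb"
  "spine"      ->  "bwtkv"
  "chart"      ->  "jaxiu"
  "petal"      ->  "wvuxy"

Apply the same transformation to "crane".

jixkv

b(1)→q(16) and o(14)→d(3) fit y≡19x+23 (mod 26); the inverse of 19 mod 26 is 11. Treating letters as 0–25, the rule is x ↦ 19x + 23 (mod 26).
Applying it to crane: c(2)→19·2+23≡9=j; r(17)→19·17+23≡8=i; a(0)→19·0+23≡23=x; n(13)→19·13+23≡10=k; e(4)→19·4+23≡21=v (all mod 26).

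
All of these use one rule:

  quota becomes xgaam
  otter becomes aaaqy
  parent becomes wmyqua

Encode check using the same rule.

Vowels shift forward by 12 and consonants shift forward by 7.
On check: c(cons)+7=j, h(cons)+7=o, e(vowel)+12=q, c(cons)+7=j, k(cons)+7=r.

joqjr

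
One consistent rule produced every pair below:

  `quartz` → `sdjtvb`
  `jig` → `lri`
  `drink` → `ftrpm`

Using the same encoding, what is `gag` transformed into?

The shift depends on letter class: consonant q→s is +2, but vowel u→d is +9. The rule splits by letter class: vowels +9, consonants +2.
On gag: g(cons)+2=i, a(vowel)+9=j, g(cons)+2=i.

iji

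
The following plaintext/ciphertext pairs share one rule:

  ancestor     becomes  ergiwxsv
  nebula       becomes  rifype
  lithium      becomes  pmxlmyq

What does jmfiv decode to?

Compare letters: a→e is +4, n→r is +4, c→g is +4 — a constant shift. Every letter moves 4 places later in the alphabet, wrapping around z→a.
Undoing it on jmfiv: j−4=f, m−4=i, f−4=b, i−4=e, v−4=r.

fiber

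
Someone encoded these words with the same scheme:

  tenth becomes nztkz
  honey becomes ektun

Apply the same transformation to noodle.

krjuut

The output letters match the input read backwards, each shifted +6: tenth reversed is htnet. The word is reversed, then every letter is shifted forward by 6.
On noodle: reverse → eldoon; then shift: e+6=k, l+6=r, d+6=j, o+6=u, o+6=u, n+6=t.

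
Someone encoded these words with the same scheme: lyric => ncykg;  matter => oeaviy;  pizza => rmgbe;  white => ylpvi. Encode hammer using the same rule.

jetoiy

A repeating key of period 3 is used — shifts +2, +4, +7 over and over.
On hammer: h+2=j, a+4=e, m+7=t, m+2=o, e+4=i, r+7=y.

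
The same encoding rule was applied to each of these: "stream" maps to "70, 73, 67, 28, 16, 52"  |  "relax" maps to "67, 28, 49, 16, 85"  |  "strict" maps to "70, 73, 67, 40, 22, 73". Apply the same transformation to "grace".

The formula is n = 3×(alphabet index, a=1) + 13.
On grace: g=7→34, r=18→67, a=1→16, c=3→22, e=5→28.

34, 67, 16, 22, 28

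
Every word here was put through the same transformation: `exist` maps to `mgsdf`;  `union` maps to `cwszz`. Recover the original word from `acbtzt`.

The shift increases by 1 at each position, starting from +8: 8, 9, 10, ….
Reversing it on acbtzt: a−8=s, c−9=t, b−10=r, t−11=i, z−12=n, t−13=g.

string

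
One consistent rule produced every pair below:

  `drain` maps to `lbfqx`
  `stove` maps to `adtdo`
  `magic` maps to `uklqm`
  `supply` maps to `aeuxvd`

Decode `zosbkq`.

Shifts by position in drain: pos 0: d→l (+8), pos 1: r→b (+10), pos 2: a→f (+5), pos 3: i→q (+8), pos 4: n→x (+10) — repeating every 3. It's a Vigenère-style cipher with numeric key [8,10,5]: position i shifts by key[i mod 3].
Reversing it on zosbkq: z−8=r, o−10=e, s−5=n, b−8=t, k−10=a, q−5=l.

rental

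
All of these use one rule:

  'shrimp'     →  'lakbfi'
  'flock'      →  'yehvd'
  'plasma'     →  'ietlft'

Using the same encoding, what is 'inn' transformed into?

bgg

Compare letters: s→l is +19, h→a is +19, r→k is +19 — a constant shift. It's a constant shift of +19 (ROT19).
Applying it to inn: i+19=b, n+19=g, n+19=g.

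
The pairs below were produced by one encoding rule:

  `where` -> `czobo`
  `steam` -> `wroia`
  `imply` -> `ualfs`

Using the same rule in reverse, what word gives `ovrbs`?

entry

Treating letters as 0–25, the rule is x ↦ 21x + 8 (mod 26).
Decoding ovrbs: o(14)→5·(14−8)≡4=e; v(21)→5·(21−8)≡13=n; r(17)→5·(17−8)≡19=t; b(1)→5·(1−8)≡17=r; s(18)→5·(18−8)≡24=y (all mod 26).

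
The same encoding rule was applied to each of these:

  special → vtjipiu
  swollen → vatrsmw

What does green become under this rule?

In special: s→v is +3, p→t is +4, e→j is +5, c→i is +6 — the shift increases by 1 each position. Letter i (0-indexed) is shifted by i+3, so successive shifts are 3, 4, 5, ….
On green: g+3=j, r+4=v, e+5=j, e+6=k, n+7=u.

jvjku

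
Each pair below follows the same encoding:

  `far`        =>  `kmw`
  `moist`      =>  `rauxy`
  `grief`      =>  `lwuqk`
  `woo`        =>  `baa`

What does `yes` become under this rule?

dqx

The shift depends on letter class: consonant f→k is +5, but vowel a→m is +12. Vowels shift forward by 12 and consonants shift forward by 5.
On yes: y(cons)+5=d, e(vowel)+12=q, s(cons)+5=x.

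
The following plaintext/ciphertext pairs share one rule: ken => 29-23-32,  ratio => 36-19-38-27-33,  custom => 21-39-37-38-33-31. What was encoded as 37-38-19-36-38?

start

k is letter #11 and maps to 29: an offset of 18. The number is (letter's place in the alphabet, a=1) + 18.
Reversing it on 37-38-19-36-38: 37→(37−18)÷1=19=s, 38→(38−18)÷1=20=t, 19→(19−18)÷1=1=a, 36→(36−18)÷1=18=r, 38→(38−18)÷1=20=t.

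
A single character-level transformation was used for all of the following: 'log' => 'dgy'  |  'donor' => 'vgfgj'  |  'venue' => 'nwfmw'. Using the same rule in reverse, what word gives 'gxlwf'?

Compare letters: l→d is +18, o→g is +18, g→y is +18 — a constant shift. Every letter moves 18 places later in the alphabet, wrapping around z→a.
Decoding gxlwf: g−18=o, x−18=f, l−18=t, w−18=e, f−18=n.

often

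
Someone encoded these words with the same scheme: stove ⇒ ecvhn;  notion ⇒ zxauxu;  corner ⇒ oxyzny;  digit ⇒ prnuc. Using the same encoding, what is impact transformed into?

uvwmla

A repeating key of period 3 is used — shifts +12, +9, +7 over and over.
On impact: i+12=u, m+9=v, p+7=w, a+12=m, c+9=l, t+7=a.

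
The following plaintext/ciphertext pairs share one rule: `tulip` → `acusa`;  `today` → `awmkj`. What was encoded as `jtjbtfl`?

clarity

In tulip: t→a is +7, u→c is +8, l→u is +9, i→s is +10 — the shift increases by 1 each position. Letter i (0-indexed) is shifted by i+7, so successive shifts are 7, 8, 9, ….
Reversing it on jtjbtfl: j−7=c, t−8=l, j−9=a, b−10=r, t−11=i, f−12=t, l−13=y.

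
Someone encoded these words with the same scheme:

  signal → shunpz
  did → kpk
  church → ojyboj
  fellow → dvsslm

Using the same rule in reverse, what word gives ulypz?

siren

The output letters match the input read backwards, each shifted +7: signal reversed is langis. Two steps: reverse the string, then apply a Caesar shift of +7.
Reversing it on ulypz: shift back: u−7=n, l−7=e, y−7=r, p−7=i, z−7=s → neris; then reverse → siren.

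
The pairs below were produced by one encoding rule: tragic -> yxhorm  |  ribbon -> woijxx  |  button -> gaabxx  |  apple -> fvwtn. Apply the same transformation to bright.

gxpoqd

In tragic: t→y is +5, r→x is +6, a→h is +7, g→o is +8 — the shift increases by 1 each position. Letter i (0-indexed) is shifted by i+5, so successive shifts are 5, 6, 7, ….
On bright: b+5=g, r+6=x, i+7=p, g+8=o, h+9=q, t+10=d.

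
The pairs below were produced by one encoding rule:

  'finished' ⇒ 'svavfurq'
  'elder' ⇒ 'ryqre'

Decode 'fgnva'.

stain

Compare letters: f→s is +13, i→v is +13, n→a is +13 — a constant shift. This is a Caesar cipher with shift 13.
Decoding fgnva: f−13=s, g−13=t, n−13=a, v−13=i, a−13=n.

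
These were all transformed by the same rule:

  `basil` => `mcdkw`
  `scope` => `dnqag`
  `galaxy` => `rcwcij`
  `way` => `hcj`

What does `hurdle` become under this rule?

Vowels shift forward by 2 and consonants shift forward by 11.
Applying it to hurdle: h(cons)+11=s, u(vowel)+2=w, r(cons)+11=c, d(cons)+11=o, l(cons)+11=w, e(vowel)+2=g.

swcowg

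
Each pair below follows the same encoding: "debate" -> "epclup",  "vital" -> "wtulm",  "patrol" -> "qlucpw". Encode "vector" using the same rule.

It's a Vigenère-style cipher with numeric key [1,11]: position i shifts by key[i mod 2].
For vector: v+1=w, e+11=p, c+1=d, t+11=e, o+1=p, r+11=c.

wpdepc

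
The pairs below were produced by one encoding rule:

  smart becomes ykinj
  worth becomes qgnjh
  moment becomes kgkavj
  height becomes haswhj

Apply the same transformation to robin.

Each letter's alphabet position (a=0..z=25) is mapped through 11·x+8 mod 26 — an affine cipher.
For robin: r(17)→11·17+8≡13=n; o(14)→11·14+8≡6=g; b(1)→11·1+8≡19=t; i(8)→11·8+8≡18=s; n(13)→11·13+8≡21=v (all mod 26).

ngtsv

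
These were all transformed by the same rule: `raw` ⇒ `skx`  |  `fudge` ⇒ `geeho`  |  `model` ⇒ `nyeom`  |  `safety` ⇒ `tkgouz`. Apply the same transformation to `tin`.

uso

The shift depends on letter class: consonant r→s is +1, but vowel a→k is +10. Two shifts are in play — +10 for a/e/i/o/u, +1 for every other letter.
For tin: t(cons)+1=u, i(vowel)+10=s, n(cons)+1=o.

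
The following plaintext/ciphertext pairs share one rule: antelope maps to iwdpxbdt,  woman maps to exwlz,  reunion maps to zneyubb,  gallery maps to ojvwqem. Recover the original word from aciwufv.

stylish

In antelope: a→i is +8, n→w is +9, t→d is +10, e→p is +11 — the shift increases by 1 each position. Each letter shifts forward by (position + 8), i.e. 8, 9, 10, … — the shift grows by one for each successive letter.
Undoing it on aciwufv: a−8=s, c−9=t, i−10=y, w−11=l, u−12=i, f−13=s, v−14=h.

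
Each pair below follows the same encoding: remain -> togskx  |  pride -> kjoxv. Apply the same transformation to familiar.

The output letters match the input read backwards, each shifted +6: remain reversed is niamer. Two steps: reverse the string, then apply a Caesar shift of +6.
For familiar: reverse → railimaf; then shift: r+6=x, a+6=g, i+6=o, l+6=r, i+6=o, m+6=s, a+6=g, f+6=l.

xgorosgl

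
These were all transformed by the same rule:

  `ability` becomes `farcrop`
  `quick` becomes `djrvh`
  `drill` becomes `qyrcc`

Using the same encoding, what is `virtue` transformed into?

a(0)→f(5) and b(1)→a(0) fit y≡21x+5 (mod 26); the inverse of 21 mod 26 is 5. Each letter's alphabet position (a=0..z=25) is mapped through 21·x+5 mod 26 — an affine cipher.
On virtue: v(21)→21·21+5≡4=e; i(8)→21·8+5≡17=r; r(17)→21·17+5≡24=y; t(19)→21·19+5≡14=o; u(20)→21·20+5≡9=j; e(4)→21·4+5≡11=l (all mod 26).

eryojl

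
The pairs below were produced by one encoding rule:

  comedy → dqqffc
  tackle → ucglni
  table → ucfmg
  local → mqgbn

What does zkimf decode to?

yield

Shifts by position in comedy: pos 0: c→d (+1), pos 1: o→q (+2), pos 2: m→q (+4), pos 3: e→f (+1), pos 4: d→f (+2), pos 5: y→c (+4) — repeating every 3. The shifts repeat in a cycle of length 3: positions 0,1,… shift by +1, +2, +4, then the pattern repeats.
Undoing it on zkimf: z−1=y, k−2=i, i−4=e, m−1=l, f−2=d.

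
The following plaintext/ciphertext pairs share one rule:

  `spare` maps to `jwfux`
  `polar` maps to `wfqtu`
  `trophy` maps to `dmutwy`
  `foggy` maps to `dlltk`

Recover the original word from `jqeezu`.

puzzle

The output letters match the input read backwards, each shifted +5: spare reversed is eraps. The word is reversed, then every letter is shifted forward by 5.
Reversing it on jqeezu: shift back: j−5=e, q−5=l, e−5=z, e−5=z, z−5=u, u−5=p → elzzup; then reverse → puzzle.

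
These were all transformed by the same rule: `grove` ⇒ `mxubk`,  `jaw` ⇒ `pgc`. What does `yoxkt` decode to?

It's a constant shift of +6 (ROT6).
Undoing it on yoxkt: y−6=s, o−6=i, x−6=r, k−6=e, t−6=n.

siren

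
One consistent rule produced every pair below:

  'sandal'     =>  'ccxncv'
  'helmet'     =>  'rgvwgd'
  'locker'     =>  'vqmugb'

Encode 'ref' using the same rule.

The rule splits by letter class: vowels +2, consonants +10.
Applying it to ref: r(cons)+10=b, e(vowel)+2=g, f(cons)+10=p.

bgp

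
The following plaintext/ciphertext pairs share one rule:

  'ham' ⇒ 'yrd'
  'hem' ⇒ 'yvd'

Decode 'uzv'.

Compare letters: h→y is +17, a→r is +17, m→d is +17 — a constant shift. Every letter moves 17 places later in the alphabet, wrapping around z→a.
Undoing it on uzv: u−17=d, z−17=i, v−17=e.

die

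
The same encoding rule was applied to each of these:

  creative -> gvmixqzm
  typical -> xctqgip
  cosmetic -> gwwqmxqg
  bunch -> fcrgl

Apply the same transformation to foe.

The shift depends on letter class: consonant c→g is +4, but vowel e→m is +8. Two shifts are in play — +8 for a/e/i/o/u, +4 for every other letter.
For foe: f(cons)+4=j, o(vowel)+8=w, e(vowel)+8=m.

jwm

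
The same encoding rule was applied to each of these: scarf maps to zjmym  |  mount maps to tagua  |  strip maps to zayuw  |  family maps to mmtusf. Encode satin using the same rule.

Two shifts are in play — +12 for a/e/i/o/u, +7 for every other letter.
For satin: s(cons)+7=z, a(vowel)+12=m, t(cons)+7=a, i(vowel)+12=u, n(cons)+7=u.

zmauu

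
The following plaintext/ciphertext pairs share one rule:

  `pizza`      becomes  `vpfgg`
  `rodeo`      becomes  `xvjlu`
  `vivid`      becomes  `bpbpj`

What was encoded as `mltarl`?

Shifts by position in pizza: pos 0: p→v (+6), pos 1: i→p (+7), pos 2: z→f (+6), pos 3: z→g (+7) — repeating every 2. It's a Vigenère-style cipher with numeric key [6,7]: position i shifts by key[i mod 2].
Decoding mltarl: m−6=g, l−7=e, t−6=n, a−7=t, r−6=l, l−7=e.

gentle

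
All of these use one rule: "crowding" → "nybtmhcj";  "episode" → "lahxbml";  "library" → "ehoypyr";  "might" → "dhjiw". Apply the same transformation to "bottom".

c(2)→n(13) and r(17)→y(24) fit y≡25x+15 (mod 26); the inverse of 25 mod 26 is 25. Treating letters as 0–25, the rule is x ↦ 25x + 15 (mod 26).
On bottom: b(1)→25·1+15≡14=o; o(14)→25·14+15≡1=b; t(19)→25·19+15≡22=w; t(19)→25·19+15≡22=w; o(14)→25·14+15≡1=b; m(12)→25·12+15≡3=d (all mod 26).

obwwbd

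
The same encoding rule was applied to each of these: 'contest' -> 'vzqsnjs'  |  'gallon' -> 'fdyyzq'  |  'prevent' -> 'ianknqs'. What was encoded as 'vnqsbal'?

century

c(2)→v(21) and o(14)→z(25) fit y≡9x+3 (mod 26); the inverse of 9 mod 26 is 3. This is an affine cipher: with a=0,…,z=25, each position x becomes (9x+3) mod 26.
Decoding vnqsbal: v(21)→3·(21−3)≡2=c; n(13)→3·(13−3)≡4=e; q(16)→3·(16−3)≡13=n; s(18)→3·(18−3)≡19=t; b(1)→3·(1−3)≡20=u; a(0)→3·(0−3)≡17=r; l(11)→3·(11−3)≡24=y (all mod 26).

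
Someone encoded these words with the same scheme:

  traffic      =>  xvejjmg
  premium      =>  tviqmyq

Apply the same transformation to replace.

Compare letters: t→x is +4, r→v is +4, a→e is +4 — a constant shift. This is a Caesar cipher with shift 4.
On replace: r+4=v, e+4=i, p+4=t, l+4=p, a+4=e, c+4=g, e+4=i.

vitpegi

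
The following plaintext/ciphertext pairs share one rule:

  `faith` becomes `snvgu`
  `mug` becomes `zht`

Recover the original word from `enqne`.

Compare letters: f→s is +13, a→n is +13, i→v is +13 — a constant shift. This is a Caesar cipher with shift 13.
Undoing it on enqne: e−13=r, n−13=a, q−13=d, n−13=a, e−13=r.

radar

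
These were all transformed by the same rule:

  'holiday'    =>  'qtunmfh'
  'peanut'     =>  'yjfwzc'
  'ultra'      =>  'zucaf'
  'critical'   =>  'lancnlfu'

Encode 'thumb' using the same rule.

cqzvk

The shift depends on letter class: consonant h→q is +9, but vowel o→t is +5. Two shifts are in play — +5 for a/e/i/o/u, +9 for every other letter.
Applying it to thumb: t(cons)+9=c, h(cons)+9=q, u(vowel)+5=z, m(cons)+9=v, b(cons)+9=k.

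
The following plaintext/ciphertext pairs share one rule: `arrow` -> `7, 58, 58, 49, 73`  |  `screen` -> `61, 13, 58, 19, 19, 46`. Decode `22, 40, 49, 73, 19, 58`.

a(#1)→7 and r(#18)→58: differences scale by 3, so n = 3·pos + 4. The formula is n = 3×(alphabet index, a=1) + 4.
Reversing it on 22, 40, 49, 73, 19, 58: 22→(22−4)÷3=6=f, 40→(40−4)÷3=12=l, 49→(49−4)÷3=15=o, 73→(73−4)÷3=23=w, 19→(19−4)÷3=5=e, 58→(58−4)÷3=18=r.

flower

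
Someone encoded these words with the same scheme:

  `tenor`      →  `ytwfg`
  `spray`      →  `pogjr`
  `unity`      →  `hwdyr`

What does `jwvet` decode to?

t(19)→y(24) and e(4)→t(19) fit y≡9x+9 (mod 26); the inverse of 9 mod 26 is 3. This is an affine cipher: with a=0,…,z=25, each position x becomes (9x+9) mod 26.
Undoing it on jwvet: j(9)→3·(9−9)≡0=a; w(22)→3·(22−9)≡13=n; v(21)→3·(21−9)≡10=k; e(4)→3·(4−9)≡11=l; t(19)→3·(19−9)≡4=e (all mod 26).

ankle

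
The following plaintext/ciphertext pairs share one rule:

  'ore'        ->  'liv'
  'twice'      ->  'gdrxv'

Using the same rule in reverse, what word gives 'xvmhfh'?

census

Each pair mirrors across the alphabet (o↔l, r↔i, e↔v): positions sum to 25. Letters are reflected about the middle of the alphabet (position → 25−position): Atbash.
Reversing it on xvmhfh: x↔c, v↔e, m↔n, h↔s, f↔u, h↔s.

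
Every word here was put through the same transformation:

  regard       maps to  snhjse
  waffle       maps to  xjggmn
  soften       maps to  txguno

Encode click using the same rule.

dmrdl

The shift depends on letter class: consonant r→s is +1, but vowel e→n is +9. The rule splits by letter class: vowels +9, consonants +1.
On click: c(cons)+1=d, l(cons)+1=m, i(vowel)+9=r, c(cons)+1=d, k(cons)+1=l.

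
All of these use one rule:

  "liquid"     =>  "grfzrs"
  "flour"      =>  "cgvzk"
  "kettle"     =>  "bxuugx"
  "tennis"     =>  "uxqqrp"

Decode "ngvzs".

cloud

l(11)→g(6) and i(8)→r(17) fit y≡5x+3 (mod 26); the inverse of 5 mod 26 is 21. Treating letters as 0–25, the rule is x ↦ 5x + 3 (mod 26).
Decoding ngvzs: n(13)→21·(13−3)≡2=c; g(6)→21·(6−3)≡11=l; v(21)→21·(21−3)≡14=o; z(25)→21·(25−3)≡20=u; s(18)→21·(18−3)≡3=d (all mod 26).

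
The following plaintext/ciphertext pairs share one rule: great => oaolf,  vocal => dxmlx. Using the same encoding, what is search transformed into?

In great: g→o is +8, r→a is +9, e→o is +10, a→l is +11 — the shift increases by 1 each position. Each letter shifts forward by (position + 8), i.e. 8, 9, 10, … — the shift grows by one for each successive letter.
For search: s+8=a, e+9=n, a+10=k, r+11=c, c+12=o, h+13=u.

ankcou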